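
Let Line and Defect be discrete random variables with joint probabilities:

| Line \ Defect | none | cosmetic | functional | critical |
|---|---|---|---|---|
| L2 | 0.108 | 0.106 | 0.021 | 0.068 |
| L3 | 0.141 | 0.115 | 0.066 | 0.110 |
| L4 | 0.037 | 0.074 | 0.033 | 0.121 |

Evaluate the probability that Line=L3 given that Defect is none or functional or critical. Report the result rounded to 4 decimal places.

0.4496

P(Defect=none) = 0.108 + 0.141 + 0.037 = 0.286.
P(Defect=functional) = 0.021 + 0.066 + 0.033 = 0.120.
P(Defect=critical) = 0.068 + 0.110 + 0.121 = 0.299.
P(Defect ∈ {none, functional, critical}) = 0.286 + 0.120 + 0.299 = 0.705; P(Line=L3, Defect ∈ {none, functional, critical}) = 0.141 + 0.066 + 0.110 = 0.317.
P(Line=L3 | Defect ∈ {none, functional, critical}) = 0.317/0.705 = 0.4496.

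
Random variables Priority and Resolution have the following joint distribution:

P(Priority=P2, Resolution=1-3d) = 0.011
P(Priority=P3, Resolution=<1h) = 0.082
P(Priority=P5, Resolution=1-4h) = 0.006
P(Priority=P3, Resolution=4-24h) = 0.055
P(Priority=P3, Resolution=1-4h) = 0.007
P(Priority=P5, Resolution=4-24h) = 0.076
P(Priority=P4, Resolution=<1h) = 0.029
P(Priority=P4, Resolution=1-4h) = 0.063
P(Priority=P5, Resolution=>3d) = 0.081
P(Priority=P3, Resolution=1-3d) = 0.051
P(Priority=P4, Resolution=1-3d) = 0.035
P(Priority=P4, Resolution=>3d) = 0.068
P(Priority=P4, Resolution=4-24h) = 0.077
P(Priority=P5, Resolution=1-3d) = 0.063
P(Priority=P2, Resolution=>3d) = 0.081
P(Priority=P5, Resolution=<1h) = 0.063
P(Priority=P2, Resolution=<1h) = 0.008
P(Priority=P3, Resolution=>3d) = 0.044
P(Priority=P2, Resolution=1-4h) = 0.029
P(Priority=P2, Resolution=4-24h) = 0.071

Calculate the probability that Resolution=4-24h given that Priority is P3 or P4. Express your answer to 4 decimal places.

P(Priority=P3) = 0.082 + 0.007 + 0.055 + 0.051 + 0.044 = 0.239.
P(Priority=P4) = 0.029 + 0.063 + 0.077 + 0.035 + 0.068 = 0.272.
P(Priority ∈ {P3, P4}) = 0.239 + 0.272 = 0.511; P(Resolution=4-24h, Priority ∈ {P3, P4}) = 0.055 + 0.077 = 0.132.
P(Resolution=4-24h | Priority ∈ {P3, P4}) = 0.132/0.511 = 0.2583.

0.2583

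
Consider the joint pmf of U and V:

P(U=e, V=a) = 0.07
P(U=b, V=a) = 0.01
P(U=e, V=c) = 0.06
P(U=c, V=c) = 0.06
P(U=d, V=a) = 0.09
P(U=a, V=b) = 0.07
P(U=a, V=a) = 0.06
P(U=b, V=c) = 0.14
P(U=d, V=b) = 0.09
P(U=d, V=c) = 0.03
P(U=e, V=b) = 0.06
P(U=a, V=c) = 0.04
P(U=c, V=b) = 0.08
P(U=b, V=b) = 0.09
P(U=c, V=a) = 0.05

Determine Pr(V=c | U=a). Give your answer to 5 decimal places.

P(U=a) = 0.06 + 0.07 + 0.04 = 0.17.
P(V=c | U=a) = 0.04/0.17 = 0.23529.

0.23529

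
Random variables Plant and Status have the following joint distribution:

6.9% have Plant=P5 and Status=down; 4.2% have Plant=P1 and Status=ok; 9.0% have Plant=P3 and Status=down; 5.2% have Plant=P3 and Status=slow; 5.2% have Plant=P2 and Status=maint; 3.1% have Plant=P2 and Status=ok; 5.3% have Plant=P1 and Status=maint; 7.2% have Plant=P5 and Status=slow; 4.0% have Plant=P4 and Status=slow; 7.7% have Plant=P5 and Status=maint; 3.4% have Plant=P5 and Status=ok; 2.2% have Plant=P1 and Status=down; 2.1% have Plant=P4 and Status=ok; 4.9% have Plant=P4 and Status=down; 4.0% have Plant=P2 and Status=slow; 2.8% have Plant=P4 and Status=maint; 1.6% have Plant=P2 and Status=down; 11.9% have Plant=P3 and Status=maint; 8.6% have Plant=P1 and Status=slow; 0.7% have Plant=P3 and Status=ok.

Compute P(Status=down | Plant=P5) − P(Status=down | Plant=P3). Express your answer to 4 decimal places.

P(Plant=P5) = 0.034 + 0.072 + 0.069 + 0.077 = 0.252; P(Status=down | Plant=P5) = 0.069/0.252 = 0.27381.
P(Plant=P3) = 0.007 + 0.052 + 0.090 + 0.119 = 0.268; P(Status=down | Plant=P3) = 0.090/0.268 = 0.33582.
Difference = -0.0620.

-0.0620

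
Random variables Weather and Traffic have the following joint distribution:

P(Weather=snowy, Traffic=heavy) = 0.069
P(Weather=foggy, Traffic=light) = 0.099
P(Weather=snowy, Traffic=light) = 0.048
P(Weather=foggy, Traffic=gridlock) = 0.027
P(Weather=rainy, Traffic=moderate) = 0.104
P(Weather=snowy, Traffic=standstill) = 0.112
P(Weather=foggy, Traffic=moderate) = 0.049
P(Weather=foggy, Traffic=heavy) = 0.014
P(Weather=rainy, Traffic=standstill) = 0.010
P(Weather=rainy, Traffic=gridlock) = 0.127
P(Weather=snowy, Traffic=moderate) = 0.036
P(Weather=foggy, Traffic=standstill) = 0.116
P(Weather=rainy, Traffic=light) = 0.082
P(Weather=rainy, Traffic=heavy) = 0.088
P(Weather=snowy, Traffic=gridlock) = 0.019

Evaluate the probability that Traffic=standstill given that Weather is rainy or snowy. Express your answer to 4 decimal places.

0.1755

P(Weather=rainy) = 0.082 + 0.104 + 0.088 + 0.127 + 0.010 = 0.411.
P(Weather=snowy) = 0.048 + 0.036 + 0.069 + 0.019 + 0.112 = 0.284.
P(Weather ∈ {rainy, snowy}) = 0.411 + 0.284 = 0.695; P(Traffic=standstill, Weather ∈ {rainy, snowy}) = 0.010 + 0.112 = 0.122.
P(Traffic=standstill | Weather ∈ {rainy, snowy}) = 0.122/0.695 = 0.1755.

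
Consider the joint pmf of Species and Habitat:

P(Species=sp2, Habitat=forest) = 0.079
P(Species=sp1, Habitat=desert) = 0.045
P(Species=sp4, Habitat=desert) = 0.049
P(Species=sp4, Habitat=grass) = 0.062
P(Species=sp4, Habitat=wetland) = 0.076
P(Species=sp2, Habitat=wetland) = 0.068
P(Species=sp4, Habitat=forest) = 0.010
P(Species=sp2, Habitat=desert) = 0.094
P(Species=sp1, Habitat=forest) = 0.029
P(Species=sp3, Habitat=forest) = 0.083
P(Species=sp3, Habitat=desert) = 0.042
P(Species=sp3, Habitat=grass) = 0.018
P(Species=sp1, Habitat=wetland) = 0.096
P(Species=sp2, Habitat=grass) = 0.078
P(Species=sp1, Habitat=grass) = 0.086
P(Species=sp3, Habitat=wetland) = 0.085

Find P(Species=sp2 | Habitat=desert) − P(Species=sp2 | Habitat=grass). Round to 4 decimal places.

P(Habitat=desert) = 0.045 + 0.094 + 0.042 + 0.049 = 0.230; P(Species=sp2 | Habitat=desert) = 0.094/0.230 = 0.40870.
P(Habitat=grass) = 0.086 + 0.078 + 0.018 + 0.062 = 0.244; P(Species=sp2 | Habitat=grass) = 0.078/0.244 = 0.31967.
Difference = 0.0890.

0.0890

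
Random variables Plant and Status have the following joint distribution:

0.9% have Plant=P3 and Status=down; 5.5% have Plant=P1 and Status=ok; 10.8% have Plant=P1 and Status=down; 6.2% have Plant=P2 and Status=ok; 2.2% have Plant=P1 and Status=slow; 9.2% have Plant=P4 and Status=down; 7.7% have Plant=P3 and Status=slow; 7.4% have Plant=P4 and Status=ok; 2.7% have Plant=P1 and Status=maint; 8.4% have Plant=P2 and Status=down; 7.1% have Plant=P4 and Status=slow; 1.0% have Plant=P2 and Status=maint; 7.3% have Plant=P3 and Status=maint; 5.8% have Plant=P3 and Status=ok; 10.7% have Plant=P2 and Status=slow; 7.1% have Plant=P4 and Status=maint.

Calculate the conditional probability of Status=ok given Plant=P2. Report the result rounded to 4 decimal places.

0.2357

P(Plant=P2) = 0.062 + 0.107 + 0.084 + 0.010 = 0.263.
P(Status=ok | Plant=P2) = 0.062/0.263 = 0.2357.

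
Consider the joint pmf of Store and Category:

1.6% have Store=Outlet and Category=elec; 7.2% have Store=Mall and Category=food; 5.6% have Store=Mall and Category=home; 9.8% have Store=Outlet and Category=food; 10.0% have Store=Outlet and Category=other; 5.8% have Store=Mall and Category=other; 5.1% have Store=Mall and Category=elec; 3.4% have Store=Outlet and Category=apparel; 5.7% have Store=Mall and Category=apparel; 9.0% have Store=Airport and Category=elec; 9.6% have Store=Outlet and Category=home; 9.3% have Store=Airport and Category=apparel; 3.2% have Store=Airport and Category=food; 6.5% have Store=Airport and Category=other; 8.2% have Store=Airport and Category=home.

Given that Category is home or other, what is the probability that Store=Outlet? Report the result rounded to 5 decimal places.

P(Category=home) = 0.056 + 0.082 + 0.096 = 0.234.
P(Category=other) = 0.058 + 0.065 + 0.100 = 0.223.
P(Category ∈ {home, other}) = 0.234 + 0.223 = 0.457; P(Store=Outlet, Category ∈ {home, other}) = 0.096 + 0.100 = 0.196.
P(Store=Outlet | Category ∈ {home, other}) = 0.196/0.457 = 0.42888.

0.42888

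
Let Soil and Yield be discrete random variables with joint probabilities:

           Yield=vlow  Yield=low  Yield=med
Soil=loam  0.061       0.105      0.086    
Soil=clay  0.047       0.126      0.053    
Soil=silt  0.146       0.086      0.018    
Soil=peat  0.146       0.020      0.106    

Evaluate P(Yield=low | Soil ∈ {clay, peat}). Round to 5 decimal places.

0.29317

P(Soil=clay) = 0.047 + 0.126 + 0.053 = 0.226.
P(Soil=peat) = 0.146 + 0.020 + 0.106 = 0.272.
P(Soil ∈ {clay, peat}) = 0.226 + 0.272 = 0.498; P(Yield=low, Soil ∈ {clay, peat}) = 0.126 + 0.020 = 0.146.
P(Yield=low | Soil ∈ {clay, peat}) = 0.146/0.498 = 0.29317.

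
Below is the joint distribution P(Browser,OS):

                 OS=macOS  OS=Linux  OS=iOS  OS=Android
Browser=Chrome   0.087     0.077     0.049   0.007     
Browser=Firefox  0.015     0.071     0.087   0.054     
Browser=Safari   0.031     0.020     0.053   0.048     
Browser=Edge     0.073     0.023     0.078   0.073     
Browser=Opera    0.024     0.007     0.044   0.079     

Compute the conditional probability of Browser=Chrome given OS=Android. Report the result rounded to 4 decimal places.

0.0268

P(OS=Android) = 0.007 + 0.054 + 0.048 + 0.073 + 0.079 = 0.261.
P(Browser=Chrome | OS=Android) = 0.007/0.261 = 0.0268.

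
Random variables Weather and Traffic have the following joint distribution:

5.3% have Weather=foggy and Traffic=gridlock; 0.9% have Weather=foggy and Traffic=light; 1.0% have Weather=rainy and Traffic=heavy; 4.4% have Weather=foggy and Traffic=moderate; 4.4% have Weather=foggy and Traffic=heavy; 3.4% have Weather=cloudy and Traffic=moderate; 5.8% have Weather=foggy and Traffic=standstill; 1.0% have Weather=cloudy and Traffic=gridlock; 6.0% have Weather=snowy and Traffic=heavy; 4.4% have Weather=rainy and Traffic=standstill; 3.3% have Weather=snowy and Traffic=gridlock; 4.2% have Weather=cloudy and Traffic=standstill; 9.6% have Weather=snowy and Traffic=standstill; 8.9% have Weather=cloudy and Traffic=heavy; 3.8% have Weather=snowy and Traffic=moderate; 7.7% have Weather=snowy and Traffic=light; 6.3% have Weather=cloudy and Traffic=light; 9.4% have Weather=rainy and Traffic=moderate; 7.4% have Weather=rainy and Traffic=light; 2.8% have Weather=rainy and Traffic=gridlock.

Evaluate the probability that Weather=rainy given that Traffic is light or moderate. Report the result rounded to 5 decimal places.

P(Traffic=light) = 0.063 + 0.074 + 0.077 + 0.009 = 0.223.
P(Traffic=moderate) = 0.034 + 0.094 + 0.038 + 0.044 = 0.210.
P(Traffic ∈ {light, moderate}) = 0.223 + 0.210 = 0.433; P(Weather=rainy, Traffic ∈ {light, moderate}) = 0.074 + 0.094 = 0.168.
P(Weather=rainy | Traffic ∈ {light, moderate}) = 0.168/0.433 = 0.38799.

0.38799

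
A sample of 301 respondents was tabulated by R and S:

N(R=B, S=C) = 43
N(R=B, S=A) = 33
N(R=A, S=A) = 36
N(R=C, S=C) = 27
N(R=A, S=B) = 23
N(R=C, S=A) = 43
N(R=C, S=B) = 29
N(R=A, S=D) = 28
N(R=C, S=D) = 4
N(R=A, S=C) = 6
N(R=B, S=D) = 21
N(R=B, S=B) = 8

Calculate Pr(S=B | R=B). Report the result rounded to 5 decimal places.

0.07619

Total with R=B: 33 + 8 + 43 + 21 = 105.
P(S=B | R=B) = 8/105 = 0.07619.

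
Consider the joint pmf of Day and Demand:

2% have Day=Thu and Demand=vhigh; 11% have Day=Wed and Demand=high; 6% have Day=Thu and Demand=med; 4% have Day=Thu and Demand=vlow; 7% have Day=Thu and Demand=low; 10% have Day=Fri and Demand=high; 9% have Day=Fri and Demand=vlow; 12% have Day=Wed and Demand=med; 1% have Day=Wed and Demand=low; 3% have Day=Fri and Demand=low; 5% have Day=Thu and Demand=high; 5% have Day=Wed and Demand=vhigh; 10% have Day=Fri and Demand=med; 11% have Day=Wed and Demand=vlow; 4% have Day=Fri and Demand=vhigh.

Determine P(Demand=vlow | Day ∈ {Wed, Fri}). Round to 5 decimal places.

P(Day=Wed) = 0.11 + 0.01 + 0.12 + 0.11 + 0.05 = 0.40.
P(Day=Fri) = 0.09 + 0.03 + 0.10 + 0.10 + 0.04 = 0.36.
P(Day ∈ {Wed, Fri}) = 0.40 + 0.36 = 0.76; P(Demand=vlow, Day ∈ {Wed, Fri}) = 0.11 + 0.09 = 0.20.
P(Demand=vlow | Day ∈ {Wed, Fri}) = 0.20/0.76 = 0.26316.

0.26316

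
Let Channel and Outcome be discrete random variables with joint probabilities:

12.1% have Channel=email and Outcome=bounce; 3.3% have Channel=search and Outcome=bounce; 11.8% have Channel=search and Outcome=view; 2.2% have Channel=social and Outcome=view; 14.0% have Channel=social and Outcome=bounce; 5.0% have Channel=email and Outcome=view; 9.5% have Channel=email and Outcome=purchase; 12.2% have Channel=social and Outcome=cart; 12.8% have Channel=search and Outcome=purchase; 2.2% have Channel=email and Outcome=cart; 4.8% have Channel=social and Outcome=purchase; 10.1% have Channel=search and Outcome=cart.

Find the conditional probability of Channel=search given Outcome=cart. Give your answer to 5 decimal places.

P(Outcome=cart) = 0.022 + 0.101 + 0.122 = 0.245.
P(Channel=search | Outcome=cart) = 0.101/0.245 = 0.41224.

0.41224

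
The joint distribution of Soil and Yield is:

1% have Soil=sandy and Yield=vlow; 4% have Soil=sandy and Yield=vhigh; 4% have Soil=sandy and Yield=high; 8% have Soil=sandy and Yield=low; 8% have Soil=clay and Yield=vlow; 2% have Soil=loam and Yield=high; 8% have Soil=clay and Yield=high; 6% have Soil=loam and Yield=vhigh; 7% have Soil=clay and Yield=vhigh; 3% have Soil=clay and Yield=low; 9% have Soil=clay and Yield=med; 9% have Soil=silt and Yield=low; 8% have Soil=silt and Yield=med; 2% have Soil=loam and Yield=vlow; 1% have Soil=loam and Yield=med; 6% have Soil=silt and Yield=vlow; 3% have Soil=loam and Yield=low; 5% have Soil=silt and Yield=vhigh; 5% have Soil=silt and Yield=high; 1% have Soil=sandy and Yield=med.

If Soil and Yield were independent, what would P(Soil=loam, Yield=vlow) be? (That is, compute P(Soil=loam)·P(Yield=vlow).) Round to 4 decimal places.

0.0238

P(Soil=loam) = 0.02 + 0.03 + 0.01 + 0.02 + 0.06 = 0.14.
P(Yield=vlow) = 0.01 + 0.02 + 0.08 + 0.06 = 0.17.
Product: 0.14 × 0.17 = 0.0238.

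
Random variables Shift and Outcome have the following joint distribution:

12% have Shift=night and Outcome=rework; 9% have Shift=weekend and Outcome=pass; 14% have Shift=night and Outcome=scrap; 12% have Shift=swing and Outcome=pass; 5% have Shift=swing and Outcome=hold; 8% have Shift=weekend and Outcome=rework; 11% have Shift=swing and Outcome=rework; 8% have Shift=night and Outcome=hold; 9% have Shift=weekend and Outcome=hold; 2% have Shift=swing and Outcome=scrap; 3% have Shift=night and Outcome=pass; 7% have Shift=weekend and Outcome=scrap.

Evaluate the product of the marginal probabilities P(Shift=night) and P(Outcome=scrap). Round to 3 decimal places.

0.085

P(Shift=night) = 0.03 + 0.12 + 0.14 + 0.08 = 0.37.
P(Outcome=scrap) = 0.02 + 0.14 + 0.07 = 0.23.
Product: 0.37 × 0.23 = 0.085.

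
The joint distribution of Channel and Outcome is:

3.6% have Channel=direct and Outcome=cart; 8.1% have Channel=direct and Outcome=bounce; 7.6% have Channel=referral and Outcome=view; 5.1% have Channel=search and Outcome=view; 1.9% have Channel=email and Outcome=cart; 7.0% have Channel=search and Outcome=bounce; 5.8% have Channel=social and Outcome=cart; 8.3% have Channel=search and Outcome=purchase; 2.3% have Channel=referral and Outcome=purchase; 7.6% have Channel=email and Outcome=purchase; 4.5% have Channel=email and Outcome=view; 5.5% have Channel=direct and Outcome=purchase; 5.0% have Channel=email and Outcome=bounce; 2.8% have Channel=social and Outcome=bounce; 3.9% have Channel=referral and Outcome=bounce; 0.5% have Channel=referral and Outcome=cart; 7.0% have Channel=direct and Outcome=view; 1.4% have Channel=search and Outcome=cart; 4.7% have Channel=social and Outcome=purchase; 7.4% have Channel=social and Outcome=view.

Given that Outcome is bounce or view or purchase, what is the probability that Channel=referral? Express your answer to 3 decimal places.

0.159

P(Outcome=bounce) = 0.050 + 0.070 + 0.028 + 0.081 + 0.039 = 0.268.
P(Outcome=view) = 0.045 + 0.051 + 0.074 + 0.070 + 0.076 = 0.316.
P(Outcome=purchase) = 0.076 + 0.083 + 0.047 + 0.055 + 0.023 = 0.284.
P(Outcome ∈ {bounce, view, purchase}) = 0.268 + 0.316 + 0.284 = 0.868; P(Channel=referral, Outcome ∈ {bounce, view, purchase}) = 0.039 + 0.076 + 0.023 = 0.138.
P(Channel=referral | Outcome ∈ {bounce, view, purchase}) = 0.138/0.868 = 0.159.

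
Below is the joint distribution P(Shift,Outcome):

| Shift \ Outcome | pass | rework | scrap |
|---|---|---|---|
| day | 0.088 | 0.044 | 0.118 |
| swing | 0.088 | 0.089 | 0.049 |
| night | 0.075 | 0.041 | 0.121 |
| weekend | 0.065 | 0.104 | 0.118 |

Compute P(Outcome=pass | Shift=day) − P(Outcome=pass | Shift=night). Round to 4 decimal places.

P(Shift=day) = 0.088 + 0.044 + 0.118 = 0.250; P(Outcome=pass | Shift=day) = 0.088/0.250 = 0.35200.
P(Shift=night) = 0.075 + 0.041 + 0.121 = 0.237; P(Outcome=pass | Shift=night) = 0.075/0.237 = 0.31646.
Difference = 0.0355.

0.0355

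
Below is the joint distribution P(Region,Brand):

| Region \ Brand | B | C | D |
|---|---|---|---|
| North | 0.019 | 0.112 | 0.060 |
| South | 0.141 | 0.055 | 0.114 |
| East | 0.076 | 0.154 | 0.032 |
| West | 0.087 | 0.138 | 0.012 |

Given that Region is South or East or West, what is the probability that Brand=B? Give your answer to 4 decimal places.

P(Region=South) = 0.141 + 0.055 + 0.114 = 0.310.
P(Region=East) = 0.076 + 0.154 + 0.032 = 0.262.
P(Region=West) = 0.087 + 0.138 + 0.012 = 0.237.
P(Region ∈ {South, East, West}) = 0.310 + 0.262 + 0.237 = 0.809; P(Brand=B, Region ∈ {South, East, West}) = 0.141 + 0.076 + 0.087 = 0.304.
P(Brand=B | Region ∈ {South, East, West}) = 0.304/0.809 = 0.3758.

0.3758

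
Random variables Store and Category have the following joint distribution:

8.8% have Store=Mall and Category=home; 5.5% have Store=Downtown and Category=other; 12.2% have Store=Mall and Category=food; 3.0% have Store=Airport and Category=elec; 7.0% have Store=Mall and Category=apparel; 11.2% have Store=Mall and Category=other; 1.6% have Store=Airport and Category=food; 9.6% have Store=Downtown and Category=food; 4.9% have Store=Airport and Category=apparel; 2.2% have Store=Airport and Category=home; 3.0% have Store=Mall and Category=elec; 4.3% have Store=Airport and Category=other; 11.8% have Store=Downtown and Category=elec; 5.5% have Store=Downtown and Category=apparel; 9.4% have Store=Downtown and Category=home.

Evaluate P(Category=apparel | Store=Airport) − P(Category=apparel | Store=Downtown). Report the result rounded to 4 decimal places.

P(Store=Airport) = 0.016 + 0.049 + 0.030 + 0.022 + 0.043 = 0.160; P(Category=apparel | Store=Airport) = 0.049/0.160 = 0.30625.
P(Store=Downtown) = 0.096 + 0.055 + 0.118 + 0.094 + 0.055 = 0.418; P(Category=apparel | Store=Downtown) = 0.055/0.418 = 0.13158.
Difference = 0.1747.

0.1747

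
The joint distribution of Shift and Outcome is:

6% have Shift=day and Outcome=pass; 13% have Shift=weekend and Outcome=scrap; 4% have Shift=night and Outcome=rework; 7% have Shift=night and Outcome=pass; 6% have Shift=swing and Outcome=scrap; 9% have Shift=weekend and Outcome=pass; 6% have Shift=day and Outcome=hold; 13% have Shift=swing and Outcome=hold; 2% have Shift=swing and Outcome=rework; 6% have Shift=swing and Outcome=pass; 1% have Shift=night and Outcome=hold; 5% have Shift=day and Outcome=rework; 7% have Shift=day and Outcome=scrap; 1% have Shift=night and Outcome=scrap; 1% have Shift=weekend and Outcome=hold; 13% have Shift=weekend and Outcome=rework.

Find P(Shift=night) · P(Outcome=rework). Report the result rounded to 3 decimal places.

0.031

P(Shift=night) = 0.07 + 0.04 + 0.01 + 0.01 = 0.13.
P(Outcome=rework) = 0.05 + 0.02 + 0.04 + 0.13 = 0.24.
Product: 0.13 × 0.24 = 0.031.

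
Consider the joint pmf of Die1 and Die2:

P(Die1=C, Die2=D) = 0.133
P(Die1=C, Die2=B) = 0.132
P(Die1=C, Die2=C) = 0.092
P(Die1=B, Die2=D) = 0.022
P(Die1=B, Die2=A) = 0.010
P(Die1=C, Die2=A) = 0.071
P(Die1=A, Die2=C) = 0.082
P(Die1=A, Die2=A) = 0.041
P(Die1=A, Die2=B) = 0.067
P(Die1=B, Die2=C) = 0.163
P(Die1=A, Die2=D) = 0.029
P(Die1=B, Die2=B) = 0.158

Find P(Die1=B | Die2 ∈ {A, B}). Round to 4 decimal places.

P(Die2=A) = 0.041 + 0.010 + 0.071 = 0.122.
P(Die2=B) = 0.067 + 0.158 + 0.132 = 0.357.
P(Die2 ∈ {A, B}) = 0.122 + 0.357 = 0.479; P(Die1=B, Die2 ∈ {A, B}) = 0.010 + 0.158 = 0.168.
P(Die1=B | Die2 ∈ {A, B}) = 0.168/0.479 = 0.3507.

0.3507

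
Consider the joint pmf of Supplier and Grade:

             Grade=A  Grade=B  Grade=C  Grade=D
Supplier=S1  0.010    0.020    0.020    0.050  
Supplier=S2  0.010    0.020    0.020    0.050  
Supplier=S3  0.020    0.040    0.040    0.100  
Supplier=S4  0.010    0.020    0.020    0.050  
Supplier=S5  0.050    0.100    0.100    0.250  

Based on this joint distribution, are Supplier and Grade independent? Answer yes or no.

yes

Every cell satisfies P(Supplier,Grade) = P(Supplier)·P(Grade). For instance P(Supplier=S4) = 0.100, P(Grade=A) = 0.100, and 0.100×0.100 = 0.010 matches the joint entry. So Supplier and Grade are independent.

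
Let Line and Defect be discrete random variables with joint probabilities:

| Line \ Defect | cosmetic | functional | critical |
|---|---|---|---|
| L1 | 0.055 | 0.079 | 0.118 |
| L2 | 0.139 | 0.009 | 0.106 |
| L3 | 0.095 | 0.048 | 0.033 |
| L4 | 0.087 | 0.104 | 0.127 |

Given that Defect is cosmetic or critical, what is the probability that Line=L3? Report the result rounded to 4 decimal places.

P(Defect=cosmetic) = 0.055 + 0.139 + 0.095 + 0.087 = 0.376.
P(Defect=critical) = 0.118 + 0.106 + 0.033 + 0.127 = 0.384.
P(Defect ∈ {cosmetic, critical}) = 0.376 + 0.384 = 0.760; P(Line=L3, Defect ∈ {cosmetic, critical}) = 0.095 + 0.033 = 0.128.
P(Line=L3 | Defect ∈ {cosmetic, critical}) = 0.128/0.760 = 0.1684.

0.1684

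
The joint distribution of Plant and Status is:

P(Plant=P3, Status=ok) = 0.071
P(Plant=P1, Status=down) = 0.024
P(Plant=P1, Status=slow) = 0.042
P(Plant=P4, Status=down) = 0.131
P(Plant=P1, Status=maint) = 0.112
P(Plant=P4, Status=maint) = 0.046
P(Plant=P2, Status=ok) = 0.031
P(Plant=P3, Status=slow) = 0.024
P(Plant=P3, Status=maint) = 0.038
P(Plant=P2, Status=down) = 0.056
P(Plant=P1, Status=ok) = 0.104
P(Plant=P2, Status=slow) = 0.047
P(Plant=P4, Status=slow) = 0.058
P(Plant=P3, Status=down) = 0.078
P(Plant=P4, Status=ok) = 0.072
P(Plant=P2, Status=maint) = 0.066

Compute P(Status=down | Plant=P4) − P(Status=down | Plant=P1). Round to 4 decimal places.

P(Plant=P4) = 0.072 + 0.058 + 0.131 + 0.046 = 0.307; P(Status=down | Plant=P4) = 0.131/0.307 = 0.42671.
P(Plant=P1) = 0.104 + 0.042 + 0.024 + 0.112 = 0.282; P(Status=down | Plant=P1) = 0.024/0.282 = 0.08511.
Difference = 0.3416.

0.3416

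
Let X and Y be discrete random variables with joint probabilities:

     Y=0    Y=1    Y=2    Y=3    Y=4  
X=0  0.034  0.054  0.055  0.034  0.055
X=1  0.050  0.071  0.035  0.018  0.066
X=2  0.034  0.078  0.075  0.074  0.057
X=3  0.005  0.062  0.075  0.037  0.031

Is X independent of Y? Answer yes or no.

no

P(X=3) = 0.210 and P(Y=2) = 0.240, so their product is 0.05040, but P(X=3, Y=2) = 0.075. Since these differ, X and Y are not independent.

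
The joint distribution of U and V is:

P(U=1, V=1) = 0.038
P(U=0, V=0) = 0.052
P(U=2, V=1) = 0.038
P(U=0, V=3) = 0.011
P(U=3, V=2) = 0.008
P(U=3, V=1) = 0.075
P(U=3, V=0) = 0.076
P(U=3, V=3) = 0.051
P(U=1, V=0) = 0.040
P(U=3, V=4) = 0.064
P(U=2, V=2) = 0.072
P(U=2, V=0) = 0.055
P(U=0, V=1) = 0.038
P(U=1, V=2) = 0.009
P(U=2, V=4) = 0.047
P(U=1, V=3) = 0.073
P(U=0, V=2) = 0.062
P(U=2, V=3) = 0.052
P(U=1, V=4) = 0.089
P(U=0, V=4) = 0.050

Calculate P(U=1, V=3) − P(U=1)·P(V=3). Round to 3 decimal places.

P(U=1) = 0.040 + 0.038 + 0.009 + 0.073 + 0.089 = 0.249.
P(V=3) = 0.011 + 0.073 + 0.052 + 0.051 = 0.187.
P(U=1, V=3) − P(U=1)P(V=3) = 0.073 − 0.249×0.187 = 0.026.

0.026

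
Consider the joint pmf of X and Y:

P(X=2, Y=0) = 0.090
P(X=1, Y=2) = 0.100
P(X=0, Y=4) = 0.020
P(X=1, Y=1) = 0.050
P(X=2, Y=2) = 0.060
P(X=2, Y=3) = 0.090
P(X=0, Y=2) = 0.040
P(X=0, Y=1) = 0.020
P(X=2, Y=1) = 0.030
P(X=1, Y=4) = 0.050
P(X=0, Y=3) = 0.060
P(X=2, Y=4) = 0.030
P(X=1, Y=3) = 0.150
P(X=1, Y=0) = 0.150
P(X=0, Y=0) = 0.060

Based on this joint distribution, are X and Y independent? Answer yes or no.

Every cell satisfies P(X,Y) = P(X)·P(Y). For instance P(X=2) = 0.300, P(Y=1) = 0.100, and 0.300×0.100 = 0.030 matches the joint entry. So X and Y are independent.

yes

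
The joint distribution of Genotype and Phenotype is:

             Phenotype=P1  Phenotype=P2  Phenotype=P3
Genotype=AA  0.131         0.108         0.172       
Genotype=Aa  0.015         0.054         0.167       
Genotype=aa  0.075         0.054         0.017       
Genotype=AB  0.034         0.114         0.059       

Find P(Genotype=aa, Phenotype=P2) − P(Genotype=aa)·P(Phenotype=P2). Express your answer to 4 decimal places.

0.0058

P(Genotype=aa) = 0.075 + 0.054 + 0.017 = 0.146.
P(Phenotype=P2) = 0.108 + 0.054 + 0.054 + 0.114 = 0.330.
P(Genotype=aa, Phenotype=P2) − P(Genotype=aa)P(Phenotype=P2) = 0.054 − 0.146×0.330 = 0.0058.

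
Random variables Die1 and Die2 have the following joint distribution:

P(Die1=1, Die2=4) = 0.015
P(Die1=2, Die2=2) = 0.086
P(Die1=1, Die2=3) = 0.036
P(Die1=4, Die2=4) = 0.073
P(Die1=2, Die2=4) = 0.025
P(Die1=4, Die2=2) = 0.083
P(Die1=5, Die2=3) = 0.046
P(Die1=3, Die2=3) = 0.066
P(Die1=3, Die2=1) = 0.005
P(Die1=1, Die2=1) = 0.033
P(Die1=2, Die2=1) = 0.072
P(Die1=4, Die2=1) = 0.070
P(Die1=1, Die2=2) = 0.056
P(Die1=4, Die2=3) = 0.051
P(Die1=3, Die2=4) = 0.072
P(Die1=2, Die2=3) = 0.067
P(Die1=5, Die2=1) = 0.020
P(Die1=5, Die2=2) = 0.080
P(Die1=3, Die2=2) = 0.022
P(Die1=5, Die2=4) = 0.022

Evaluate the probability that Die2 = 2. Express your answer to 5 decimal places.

P(Die2=2) = 0.056 + 0.086 + 0.022 + 0.083 + 0.080 = 0.327.

0.32700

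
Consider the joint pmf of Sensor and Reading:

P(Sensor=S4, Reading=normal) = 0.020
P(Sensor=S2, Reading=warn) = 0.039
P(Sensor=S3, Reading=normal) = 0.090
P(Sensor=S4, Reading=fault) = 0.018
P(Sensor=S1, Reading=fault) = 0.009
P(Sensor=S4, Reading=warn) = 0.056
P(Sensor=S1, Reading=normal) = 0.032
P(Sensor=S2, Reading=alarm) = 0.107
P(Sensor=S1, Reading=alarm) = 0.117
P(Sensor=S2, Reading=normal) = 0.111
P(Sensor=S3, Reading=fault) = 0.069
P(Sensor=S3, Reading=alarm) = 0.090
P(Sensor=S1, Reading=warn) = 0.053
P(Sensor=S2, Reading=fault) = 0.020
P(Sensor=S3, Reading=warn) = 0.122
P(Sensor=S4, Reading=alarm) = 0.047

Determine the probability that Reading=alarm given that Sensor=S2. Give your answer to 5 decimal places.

P(Sensor=S2) = 0.111 + 0.039 + 0.107 + 0.020 = 0.277.
P(Reading=alarm | Sensor=S2) = 0.107/0.277 = 0.38628.

0.38628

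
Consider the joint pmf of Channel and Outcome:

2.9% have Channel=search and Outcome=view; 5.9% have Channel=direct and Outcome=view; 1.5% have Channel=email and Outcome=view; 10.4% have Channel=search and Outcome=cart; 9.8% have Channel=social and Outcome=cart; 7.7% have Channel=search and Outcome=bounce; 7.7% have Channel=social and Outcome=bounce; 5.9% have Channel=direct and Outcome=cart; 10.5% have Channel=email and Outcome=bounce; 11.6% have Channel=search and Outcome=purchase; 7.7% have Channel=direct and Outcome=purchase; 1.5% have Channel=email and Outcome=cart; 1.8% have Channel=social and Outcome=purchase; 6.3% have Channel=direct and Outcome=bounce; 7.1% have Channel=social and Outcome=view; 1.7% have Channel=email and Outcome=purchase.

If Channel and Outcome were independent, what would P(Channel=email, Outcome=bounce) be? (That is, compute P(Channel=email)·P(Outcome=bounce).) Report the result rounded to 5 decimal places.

0.04894

P(Channel=email) = 0.105 + 0.015 + 0.015 + 0.017 = 0.152.
P(Outcome=bounce) = 0.105 + 0.077 + 0.077 + 0.063 = 0.322.
Product: 0.152 × 0.322 = 0.04894.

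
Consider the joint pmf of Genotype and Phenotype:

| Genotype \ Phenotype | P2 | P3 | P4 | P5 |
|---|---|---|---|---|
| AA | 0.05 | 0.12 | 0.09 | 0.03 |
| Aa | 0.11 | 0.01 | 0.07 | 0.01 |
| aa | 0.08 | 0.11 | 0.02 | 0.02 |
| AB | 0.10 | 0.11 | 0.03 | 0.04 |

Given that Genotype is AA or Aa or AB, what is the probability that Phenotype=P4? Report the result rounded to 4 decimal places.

P(Genotype=AA) = 0.05 + 0.12 + 0.09 + 0.03 = 0.29.
P(Genotype=Aa) = 0.11 + 0.01 + 0.07 + 0.01 = 0.20.
P(Genotype=AB) = 0.10 + 0.11 + 0.03 + 0.04 = 0.28.
P(Genotype ∈ {AA, Aa, AB}) = 0.29 + 0.20 + 0.28 = 0.77; P(Phenotype=P4, Genotype ∈ {AA, Aa, AB}) = 0.09 + 0.07 + 0.03 = 0.19.
P(Phenotype=P4 | Genotype ∈ {AA, Aa, AB}) = 0.19/0.77 = 0.2468.

0.2468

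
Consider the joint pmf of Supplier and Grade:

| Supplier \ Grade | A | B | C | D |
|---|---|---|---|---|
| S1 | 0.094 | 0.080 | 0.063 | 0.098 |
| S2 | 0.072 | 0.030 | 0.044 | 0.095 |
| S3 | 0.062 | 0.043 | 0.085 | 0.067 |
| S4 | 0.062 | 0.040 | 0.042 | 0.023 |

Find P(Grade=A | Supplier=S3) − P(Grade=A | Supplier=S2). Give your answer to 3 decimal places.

-0.058

P(Supplier=S3) = 0.062 + 0.043 + 0.085 + 0.067 = 0.257; P(Grade=A | Supplier=S3) = 0.062/0.257 = 0.2412.
P(Supplier=S2) = 0.072 + 0.030 + 0.044 + 0.095 = 0.241; P(Grade=A | Supplier=S2) = 0.072/0.241 = 0.2988.
Difference = -0.058.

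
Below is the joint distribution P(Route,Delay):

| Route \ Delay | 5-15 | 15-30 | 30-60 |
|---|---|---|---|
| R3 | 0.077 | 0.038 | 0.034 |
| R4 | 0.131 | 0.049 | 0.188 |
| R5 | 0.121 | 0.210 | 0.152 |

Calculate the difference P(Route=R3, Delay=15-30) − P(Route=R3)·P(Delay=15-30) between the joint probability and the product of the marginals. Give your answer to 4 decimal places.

P(Route=R3) = 0.077 + 0.038 + 0.034 = 0.149.
P(Delay=15-30) = 0.038 + 0.049 + 0.210 = 0.297.
P(Route=R3, Delay=15-30) − P(Route=R3)P(Delay=15-30) = 0.038 − 0.149×0.297 = -0.0063.

-0.0063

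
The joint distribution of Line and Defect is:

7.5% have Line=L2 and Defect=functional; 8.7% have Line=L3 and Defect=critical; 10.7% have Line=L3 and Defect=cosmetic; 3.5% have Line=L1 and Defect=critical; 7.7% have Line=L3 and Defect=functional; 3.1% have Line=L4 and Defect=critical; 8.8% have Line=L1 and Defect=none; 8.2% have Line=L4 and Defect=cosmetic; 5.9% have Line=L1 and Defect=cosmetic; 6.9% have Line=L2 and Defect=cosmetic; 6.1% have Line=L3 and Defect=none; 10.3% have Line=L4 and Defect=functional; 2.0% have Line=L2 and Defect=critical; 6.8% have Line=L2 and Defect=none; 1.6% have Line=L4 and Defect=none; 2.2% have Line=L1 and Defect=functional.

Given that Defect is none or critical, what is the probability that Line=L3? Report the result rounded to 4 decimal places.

P(Defect=none) = 0.088 + 0.068 + 0.061 + 0.016 = 0.233.
P(Defect=critical) = 0.035 + 0.020 + 0.087 + 0.031 = 0.173.
P(Defect ∈ {none, critical}) = 0.233 + 0.173 = 0.406; P(Line=L3, Defect ∈ {none, critical}) = 0.061 + 0.087 = 0.148.
P(Line=L3 | Defect ∈ {none, critical}) = 0.148/0.406 = 0.3645.

0.3645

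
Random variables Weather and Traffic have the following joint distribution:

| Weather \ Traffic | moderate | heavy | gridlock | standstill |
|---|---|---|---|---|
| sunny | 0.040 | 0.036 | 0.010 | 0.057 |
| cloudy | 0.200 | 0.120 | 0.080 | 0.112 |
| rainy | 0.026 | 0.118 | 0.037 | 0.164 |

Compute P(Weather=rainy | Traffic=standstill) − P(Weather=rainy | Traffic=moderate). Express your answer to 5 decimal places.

P(Traffic=standstill) = 0.057 + 0.112 + 0.164 = 0.333; P(Weather=rainy | Traffic=standstill) = 0.164/0.333 = 0.492492.
P(Traffic=moderate) = 0.040 + 0.200 + 0.026 = 0.266; P(Weather=rainy | Traffic=moderate) = 0.026/0.266 = 0.097744.
Difference = 0.39475.

0.39475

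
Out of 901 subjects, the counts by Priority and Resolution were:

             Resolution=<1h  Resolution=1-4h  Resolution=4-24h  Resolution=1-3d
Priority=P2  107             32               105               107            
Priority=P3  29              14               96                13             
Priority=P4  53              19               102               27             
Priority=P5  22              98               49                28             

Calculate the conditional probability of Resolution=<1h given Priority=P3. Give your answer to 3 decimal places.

Total with Priority=P3: 29 + 14 + 96 + 13 = 152.
P(Resolution=<1h | Priority=P3) = 29/152 = 0.191.

0.191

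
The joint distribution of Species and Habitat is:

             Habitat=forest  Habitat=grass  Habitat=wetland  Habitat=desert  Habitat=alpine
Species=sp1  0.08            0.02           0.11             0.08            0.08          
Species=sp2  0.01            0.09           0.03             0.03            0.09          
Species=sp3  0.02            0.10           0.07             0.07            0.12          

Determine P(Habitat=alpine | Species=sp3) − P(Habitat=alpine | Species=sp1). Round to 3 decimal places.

0.100

P(Species=sp3) = 0.02 + 0.10 + 0.07 + 0.07 + 0.12 = 0.38; P(Habitat=alpine | Species=sp3) = 0.12/0.38 = 0.3158.
P(Species=sp1) = 0.08 + 0.02 + 0.11 + 0.08 + 0.08 = 0.37; P(Habitat=alpine | Species=sp1) = 0.08/0.37 = 0.2162.
Difference = 0.100.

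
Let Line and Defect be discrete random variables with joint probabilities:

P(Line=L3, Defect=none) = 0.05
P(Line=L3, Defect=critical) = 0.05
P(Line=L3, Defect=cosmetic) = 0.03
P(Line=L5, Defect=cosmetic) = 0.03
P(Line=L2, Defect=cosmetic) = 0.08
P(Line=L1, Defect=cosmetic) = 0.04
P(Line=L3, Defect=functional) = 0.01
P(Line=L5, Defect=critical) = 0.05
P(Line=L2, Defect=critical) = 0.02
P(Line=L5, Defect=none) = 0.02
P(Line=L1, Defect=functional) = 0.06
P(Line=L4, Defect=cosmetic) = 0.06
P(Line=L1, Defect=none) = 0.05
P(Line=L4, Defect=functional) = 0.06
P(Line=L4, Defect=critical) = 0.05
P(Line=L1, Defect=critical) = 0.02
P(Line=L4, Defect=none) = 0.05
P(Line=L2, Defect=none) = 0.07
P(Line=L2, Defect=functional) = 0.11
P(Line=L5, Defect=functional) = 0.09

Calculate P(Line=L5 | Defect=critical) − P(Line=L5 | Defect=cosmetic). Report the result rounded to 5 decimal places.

0.13816

P(Defect=critical) = 0.02 + 0.02 + 0.05 + 0.05 + 0.05 = 0.19; P(Line=L5 | Defect=critical) = 0.05/0.19 = 0.263158.
P(Defect=cosmetic) = 0.04 + 0.08 + 0.03 + 0.06 + 0.03 = 0.24; P(Line=L5 | Defect=cosmetic) = 0.03/0.24 = 0.125000.
Difference = 0.13816.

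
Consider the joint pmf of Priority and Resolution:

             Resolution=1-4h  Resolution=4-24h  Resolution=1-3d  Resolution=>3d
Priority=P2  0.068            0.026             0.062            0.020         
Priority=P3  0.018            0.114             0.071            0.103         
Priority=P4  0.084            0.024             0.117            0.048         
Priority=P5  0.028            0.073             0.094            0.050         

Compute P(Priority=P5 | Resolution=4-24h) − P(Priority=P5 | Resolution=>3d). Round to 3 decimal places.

P(Resolution=4-24h) = 0.026 + 0.114 + 0.024 + 0.073 = 0.237; P(Priority=P5 | Resolution=4-24h) = 0.073/0.237 = 0.3080.
P(Resolution=>3d) = 0.020 + 0.103 + 0.048 + 0.050 = 0.221; P(Priority=P5 | Resolution=>3d) = 0.050/0.221 = 0.2262.
Difference = 0.082.

0.082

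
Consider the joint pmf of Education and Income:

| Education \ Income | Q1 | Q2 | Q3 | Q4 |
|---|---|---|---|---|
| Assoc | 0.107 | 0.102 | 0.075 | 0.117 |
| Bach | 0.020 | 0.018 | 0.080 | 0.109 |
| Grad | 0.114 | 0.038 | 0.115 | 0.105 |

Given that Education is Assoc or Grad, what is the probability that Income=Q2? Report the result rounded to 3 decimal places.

P(Education=Assoc) = 0.107 + 0.102 + 0.075 + 0.117 = 0.401.
P(Education=Grad) = 0.114 + 0.038 + 0.115 + 0.105 = 0.372.
P(Education ∈ {Assoc, Grad}) = 0.401 + 0.372 = 0.773; P(Income=Q2, Education ∈ {Assoc, Grad}) = 0.102 + 0.038 = 0.140.
P(Income=Q2 | Education ∈ {Assoc, Grad}) = 0.140/0.773 = 0.181.

0.181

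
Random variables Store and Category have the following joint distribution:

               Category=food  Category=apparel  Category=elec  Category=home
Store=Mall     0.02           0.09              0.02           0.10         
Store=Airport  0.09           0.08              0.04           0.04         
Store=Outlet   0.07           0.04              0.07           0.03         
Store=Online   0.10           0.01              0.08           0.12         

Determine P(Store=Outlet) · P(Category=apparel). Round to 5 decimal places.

0.04620

P(Store=Outlet) = 0.07 + 0.04 + 0.07 + 0.03 = 0.21.
P(Category=apparel) = 0.09 + 0.08 + 0.04 + 0.01 = 0.22.
Product: 0.21 × 0.22 = 0.04620.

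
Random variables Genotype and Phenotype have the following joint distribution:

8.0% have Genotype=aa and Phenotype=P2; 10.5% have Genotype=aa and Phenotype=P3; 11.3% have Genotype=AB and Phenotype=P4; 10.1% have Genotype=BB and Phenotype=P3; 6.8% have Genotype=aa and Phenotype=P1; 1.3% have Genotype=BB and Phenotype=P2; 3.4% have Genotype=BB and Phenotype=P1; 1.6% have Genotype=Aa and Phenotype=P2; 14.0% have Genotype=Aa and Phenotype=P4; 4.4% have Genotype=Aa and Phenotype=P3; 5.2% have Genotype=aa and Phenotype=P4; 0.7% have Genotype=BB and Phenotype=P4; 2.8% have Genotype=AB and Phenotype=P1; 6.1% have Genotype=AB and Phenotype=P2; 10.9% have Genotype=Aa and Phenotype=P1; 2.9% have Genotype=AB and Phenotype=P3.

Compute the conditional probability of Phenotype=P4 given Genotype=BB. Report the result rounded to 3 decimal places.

P(Genotype=BB) = 0.034 + 0.013 + 0.101 + 0.007 = 0.155.
P(Phenotype=P4 | Genotype=BB) = 0.007/0.155 = 0.045.

0.045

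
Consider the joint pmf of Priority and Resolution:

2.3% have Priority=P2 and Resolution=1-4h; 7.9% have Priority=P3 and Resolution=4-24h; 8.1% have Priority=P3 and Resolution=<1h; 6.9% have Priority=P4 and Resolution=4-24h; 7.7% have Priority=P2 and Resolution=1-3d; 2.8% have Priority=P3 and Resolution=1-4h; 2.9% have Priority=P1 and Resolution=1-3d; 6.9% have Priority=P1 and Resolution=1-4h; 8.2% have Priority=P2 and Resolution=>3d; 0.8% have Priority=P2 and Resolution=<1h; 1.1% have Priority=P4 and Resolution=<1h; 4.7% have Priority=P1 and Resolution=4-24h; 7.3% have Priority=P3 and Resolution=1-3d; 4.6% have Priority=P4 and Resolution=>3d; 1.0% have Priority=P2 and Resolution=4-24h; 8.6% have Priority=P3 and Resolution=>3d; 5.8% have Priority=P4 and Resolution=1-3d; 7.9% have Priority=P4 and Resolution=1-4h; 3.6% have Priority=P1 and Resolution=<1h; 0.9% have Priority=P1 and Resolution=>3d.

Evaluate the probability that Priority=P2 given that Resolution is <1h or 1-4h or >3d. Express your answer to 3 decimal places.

P(Resolution=<1h) = 0.036 + 0.008 + 0.081 + 0.011 = 0.136.
P(Resolution=1-4h) = 0.069 + 0.023 + 0.028 + 0.079 = 0.199.
P(Resolution=>3d) = 0.009 + 0.082 + 0.086 + 0.046 = 0.223.
P(Resolution ∈ {<1h, 1-4h, >3d}) = 0.136 + 0.199 + 0.223 = 0.558; P(Priority=P2, Resolution ∈ {<1h, 1-4h, >3d}) = 0.008 + 0.023 + 0.082 = 0.113.
P(Priority=P2 | Resolution ∈ {<1h, 1-4h, >3d}) = 0.113/0.558 = 0.203.

0.203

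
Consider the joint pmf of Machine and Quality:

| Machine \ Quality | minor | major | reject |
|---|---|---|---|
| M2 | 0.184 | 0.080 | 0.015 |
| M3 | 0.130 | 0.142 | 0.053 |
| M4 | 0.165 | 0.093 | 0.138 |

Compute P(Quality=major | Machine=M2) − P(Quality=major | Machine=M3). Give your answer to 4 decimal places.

P(Machine=M2) = 0.184 + 0.080 + 0.015 = 0.279; P(Quality=major | Machine=M2) = 0.080/0.279 = 0.28674.
P(Machine=M3) = 0.130 + 0.142 + 0.053 = 0.325; P(Quality=major | Machine=M3) = 0.142/0.325 = 0.43692.
Difference = -0.1502.

-0.1502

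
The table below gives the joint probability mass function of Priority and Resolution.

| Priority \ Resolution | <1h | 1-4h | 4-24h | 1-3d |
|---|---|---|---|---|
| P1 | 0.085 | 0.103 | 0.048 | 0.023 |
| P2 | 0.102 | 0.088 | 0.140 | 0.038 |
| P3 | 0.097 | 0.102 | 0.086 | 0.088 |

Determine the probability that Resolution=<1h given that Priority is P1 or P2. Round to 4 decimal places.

P(Priority=P1) = 0.085 + 0.103 + 0.048 + 0.023 = 0.259.
P(Priority=P2) = 0.102 + 0.088 + 0.140 + 0.038 = 0.368.
P(Priority ∈ {P1, P2}) = 0.259 + 0.368 = 0.627; P(Resolution=<1h, Priority ∈ {P1, P2}) = 0.085 + 0.102 = 0.187.
P(Resolution=<1h | Priority ∈ {P1, P2}) = 0.187/0.627 = 0.2982.

0.2982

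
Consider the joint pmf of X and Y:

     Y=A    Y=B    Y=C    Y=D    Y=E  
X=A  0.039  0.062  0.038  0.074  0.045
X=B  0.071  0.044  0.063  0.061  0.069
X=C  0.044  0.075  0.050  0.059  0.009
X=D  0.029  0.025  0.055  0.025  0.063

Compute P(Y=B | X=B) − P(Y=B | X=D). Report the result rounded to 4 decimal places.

0.0160

P(X=B) = 0.071 + 0.044 + 0.063 + 0.061 + 0.069 = 0.308; P(Y=B | X=B) = 0.044/0.308 = 0.14286.
P(X=D) = 0.029 + 0.025 + 0.055 + 0.025 + 0.063 = 0.197; P(Y=B | X=D) = 0.025/0.197 = 0.12690.
Difference = 0.0160.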